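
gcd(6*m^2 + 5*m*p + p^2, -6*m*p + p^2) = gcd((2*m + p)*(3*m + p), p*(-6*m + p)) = 1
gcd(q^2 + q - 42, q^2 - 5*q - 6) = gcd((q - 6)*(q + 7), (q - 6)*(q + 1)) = q - 6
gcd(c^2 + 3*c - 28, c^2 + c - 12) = 1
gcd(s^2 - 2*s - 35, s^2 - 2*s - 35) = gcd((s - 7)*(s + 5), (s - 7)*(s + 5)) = s^2 - 2*s - 35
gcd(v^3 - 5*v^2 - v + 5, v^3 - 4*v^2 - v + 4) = v^2 - 1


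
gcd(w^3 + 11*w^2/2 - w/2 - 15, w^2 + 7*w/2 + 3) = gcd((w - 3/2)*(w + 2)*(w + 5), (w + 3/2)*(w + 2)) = w + 2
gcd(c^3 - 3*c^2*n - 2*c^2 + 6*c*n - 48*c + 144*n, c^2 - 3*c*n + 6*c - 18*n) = c^2 - 3*c*n + 6*c - 18*n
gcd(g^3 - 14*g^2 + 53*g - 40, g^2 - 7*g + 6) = g - 1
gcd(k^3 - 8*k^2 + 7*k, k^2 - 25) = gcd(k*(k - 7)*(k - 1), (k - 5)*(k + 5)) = 1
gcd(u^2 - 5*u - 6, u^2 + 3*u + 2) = u + 1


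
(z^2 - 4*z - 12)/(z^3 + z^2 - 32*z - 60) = 1/(z + 5)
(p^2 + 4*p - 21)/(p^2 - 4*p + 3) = (p + 7)/(p - 1)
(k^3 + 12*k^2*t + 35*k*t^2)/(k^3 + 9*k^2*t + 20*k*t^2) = (k + 7*t)/(k + 4*t)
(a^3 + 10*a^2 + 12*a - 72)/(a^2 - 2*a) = a + 12 + 36/a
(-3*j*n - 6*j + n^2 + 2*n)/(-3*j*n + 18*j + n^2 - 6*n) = (n + 2)/(n - 6)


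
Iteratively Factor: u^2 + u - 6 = (u + 3)*(u - 2)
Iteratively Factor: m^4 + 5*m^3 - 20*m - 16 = (m + 4)*(m^3 + m^2 - 4*m - 4) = (m - 2)*(m + 4)*(m^2 + 3*m + 2) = (m - 2)*(m + 2)*(m + 4)*(m + 1)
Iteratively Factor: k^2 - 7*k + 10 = (k - 2)*(k - 5)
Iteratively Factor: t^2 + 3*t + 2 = (t + 1)*(t + 2)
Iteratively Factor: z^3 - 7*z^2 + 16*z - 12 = (z - 3)*(z^2 - 4*z + 4) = (z - 3)*(z - 2)*(z - 2)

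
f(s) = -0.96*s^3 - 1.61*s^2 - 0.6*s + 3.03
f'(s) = -2.88*s^2 - 3.22*s - 0.6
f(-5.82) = 141.24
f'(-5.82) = -79.41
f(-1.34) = 3.25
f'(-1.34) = -1.46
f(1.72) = -7.65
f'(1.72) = -14.66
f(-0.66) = 3.00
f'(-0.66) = 0.27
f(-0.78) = 2.97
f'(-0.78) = 0.16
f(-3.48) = 26.08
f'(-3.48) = -24.27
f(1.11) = -0.93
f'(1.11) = -7.72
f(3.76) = -73.02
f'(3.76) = -53.42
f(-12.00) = 1437.27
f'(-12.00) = -376.68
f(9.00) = -832.62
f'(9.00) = -262.86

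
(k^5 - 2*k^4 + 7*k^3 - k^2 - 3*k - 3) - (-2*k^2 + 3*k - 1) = k^5 - 2*k^4 + 7*k^3 + k^2 - 6*k - 2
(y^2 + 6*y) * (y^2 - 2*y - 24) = y^4 + 4*y^3 - 36*y^2 - 144*y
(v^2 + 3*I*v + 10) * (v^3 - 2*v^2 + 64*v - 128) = v^5 - 2*v^4 + 3*I*v^4 + 74*v^3 - 6*I*v^3 - 148*v^2 + 192*I*v^2 + 640*v - 384*I*v - 1280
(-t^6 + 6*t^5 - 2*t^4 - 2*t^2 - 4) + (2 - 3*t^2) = -t^6 + 6*t^5 - 2*t^4 - 5*t^2 - 2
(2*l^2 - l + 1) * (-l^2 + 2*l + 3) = -2*l^4 + 5*l^3 + 3*l^2 - l + 3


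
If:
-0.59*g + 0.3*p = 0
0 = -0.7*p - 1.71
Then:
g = -1.24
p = -2.44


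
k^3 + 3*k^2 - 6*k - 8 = (k - 2)*(k + 1)*(k + 4)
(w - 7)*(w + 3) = w^2 - 4*w - 21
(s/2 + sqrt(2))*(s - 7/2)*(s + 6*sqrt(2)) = s^3/2 - 7*s^2/4 + 4*sqrt(2)*s^2 - 14*sqrt(2)*s + 12*s - 42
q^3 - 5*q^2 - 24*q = q*(q - 8)*(q + 3)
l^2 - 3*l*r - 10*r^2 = (l - 5*r)*(l + 2*r)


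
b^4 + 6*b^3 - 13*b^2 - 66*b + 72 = (b - 3)*(b - 1)*(b + 4)*(b + 6)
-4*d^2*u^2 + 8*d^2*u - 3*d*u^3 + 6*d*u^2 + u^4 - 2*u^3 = u*(-4*d + u)*(d + u)*(u - 2)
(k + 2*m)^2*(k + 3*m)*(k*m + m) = k^4*m + 7*k^3*m^2 + k^3*m + 16*k^2*m^3 + 7*k^2*m^2 + 12*k*m^4 + 16*k*m^3 + 12*m^4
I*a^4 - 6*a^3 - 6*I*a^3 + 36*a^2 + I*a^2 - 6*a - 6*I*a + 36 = (a - 6)*(a + I)*(a + 6*I)*(I*a + 1)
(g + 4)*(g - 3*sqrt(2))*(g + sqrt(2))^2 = g^4 - sqrt(2)*g^3 + 4*g^3 - 10*g^2 - 4*sqrt(2)*g^2 - 40*g - 6*sqrt(2)*g - 24*sqrt(2)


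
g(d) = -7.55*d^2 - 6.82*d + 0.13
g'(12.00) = -188.02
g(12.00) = -1168.91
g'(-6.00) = 83.78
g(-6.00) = -230.75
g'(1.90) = -35.51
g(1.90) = -40.08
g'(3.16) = -54.54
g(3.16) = -96.81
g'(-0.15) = -4.56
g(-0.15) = 0.98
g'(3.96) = -66.62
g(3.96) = -145.27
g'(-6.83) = 96.31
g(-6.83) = -305.49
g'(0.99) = -21.77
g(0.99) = -14.02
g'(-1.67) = 18.40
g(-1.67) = -9.54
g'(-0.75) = 4.50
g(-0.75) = 1.00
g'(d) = -15.1*d - 6.82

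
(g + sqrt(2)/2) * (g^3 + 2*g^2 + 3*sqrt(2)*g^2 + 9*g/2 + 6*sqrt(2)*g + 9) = g^4 + 2*g^3 + 7*sqrt(2)*g^3/2 + 15*g^2/2 + 7*sqrt(2)*g^2 + 9*sqrt(2)*g/4 + 15*g + 9*sqrt(2)/2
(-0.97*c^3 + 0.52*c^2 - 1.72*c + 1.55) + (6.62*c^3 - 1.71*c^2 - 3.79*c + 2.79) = 5.65*c^3 - 1.19*c^2 - 5.51*c + 4.34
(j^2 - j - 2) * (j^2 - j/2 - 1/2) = j^4 - 3*j^3/2 - 2*j^2 + 3*j/2 + 1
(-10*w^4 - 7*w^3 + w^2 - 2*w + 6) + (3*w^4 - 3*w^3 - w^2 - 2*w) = -7*w^4 - 10*w^3 - 4*w + 6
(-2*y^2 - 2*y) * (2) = -4*y^2 - 4*y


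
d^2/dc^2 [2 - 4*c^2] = -8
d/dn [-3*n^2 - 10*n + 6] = -6*n - 10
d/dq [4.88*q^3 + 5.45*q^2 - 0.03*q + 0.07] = 14.64*q^2 + 10.9*q - 0.03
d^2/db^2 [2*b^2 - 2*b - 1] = 4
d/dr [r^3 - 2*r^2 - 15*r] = 3*r^2 - 4*r - 15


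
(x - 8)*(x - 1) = x^2 - 9*x + 8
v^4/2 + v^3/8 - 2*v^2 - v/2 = v*(v/2 + 1)*(v - 2)*(v + 1/4)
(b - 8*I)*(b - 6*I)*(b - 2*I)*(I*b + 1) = I*b^4 + 17*b^3 - 92*I*b^2 - 172*b + 96*I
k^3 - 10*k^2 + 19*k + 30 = (k - 6)*(k - 5)*(k + 1)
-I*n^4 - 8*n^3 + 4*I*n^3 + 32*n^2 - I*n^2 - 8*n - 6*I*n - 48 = (n - 3)*(n - 2)*(n - 8*I)*(-I*n - I)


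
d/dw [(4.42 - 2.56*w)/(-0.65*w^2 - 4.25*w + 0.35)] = (-1.664*w^2 + 5.746*w + 17.889)/(0.4225*w^4 + 5.525*w^3 + 17.6075*w^2 - 2.975*w + 0.1225)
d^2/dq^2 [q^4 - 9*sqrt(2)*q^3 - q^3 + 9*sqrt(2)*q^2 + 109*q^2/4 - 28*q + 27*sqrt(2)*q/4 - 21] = 12*q^2 - 54*sqrt(2)*q - 6*q + 18*sqrt(2) + 109/2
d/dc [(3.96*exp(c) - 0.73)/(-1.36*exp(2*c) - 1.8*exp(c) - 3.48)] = (5.3856*exp(2*c) - 1.9856*exp(c) - 15.0948)*exp(c)/(1.8496*exp(4*c) + 4.896*exp(3*c) + 12.7056*exp(2*c) + 12.528*exp(c) + 12.1104)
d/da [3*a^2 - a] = 6*a - 1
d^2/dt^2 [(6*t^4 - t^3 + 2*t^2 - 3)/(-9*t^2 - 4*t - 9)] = 2*(-486*t^6 - 648*t^5 - 1746*t^4 - 1721*t^3 - 1593*t^2 + 567*t - 357)/(729*t^6 + 972*t^5 + 2619*t^4 + 2008*t^3 + 2619*t^2 + 972*t + 729)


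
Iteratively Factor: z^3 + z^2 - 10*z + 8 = (z + 4)*(z^2 - 3*z + 2) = (z - 1)*(z + 4)*(z - 2)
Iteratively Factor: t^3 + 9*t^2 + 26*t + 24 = (t + 4)*(t^2 + 5*t + 6) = (t + 3)*(t + 4)*(t + 2)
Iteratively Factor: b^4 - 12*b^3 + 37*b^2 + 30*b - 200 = (b - 4)*(b^3 - 8*b^2 + 5*b + 50) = (b - 4)*(b + 2)*(b^2 - 10*b + 25) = (b - 5)*(b - 4)*(b + 2)*(b - 5)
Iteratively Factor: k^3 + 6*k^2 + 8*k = (k + 4)*(k^2 + 2*k) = k*(k + 4)*(k + 2)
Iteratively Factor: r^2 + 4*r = (r)*(r + 4)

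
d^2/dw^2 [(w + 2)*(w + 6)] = 2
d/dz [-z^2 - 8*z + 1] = -2*z - 8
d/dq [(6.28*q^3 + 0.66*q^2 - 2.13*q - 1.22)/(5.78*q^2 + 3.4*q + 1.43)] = (36.2984*q^4 + 42.704*q^3 + 41.4966*q^2 + 15.9908*q + 1.1021)/(33.4084*q^4 + 39.304*q^3 + 28.0908*q^2 + 9.724*q + 2.0449)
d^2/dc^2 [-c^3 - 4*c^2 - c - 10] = -6*c - 8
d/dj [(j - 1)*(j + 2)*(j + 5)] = 3*j^2 + 12*j + 3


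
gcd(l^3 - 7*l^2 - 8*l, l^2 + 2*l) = l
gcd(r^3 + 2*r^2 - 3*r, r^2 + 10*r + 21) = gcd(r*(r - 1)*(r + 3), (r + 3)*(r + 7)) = r + 3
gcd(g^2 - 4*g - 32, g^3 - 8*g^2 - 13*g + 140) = g + 4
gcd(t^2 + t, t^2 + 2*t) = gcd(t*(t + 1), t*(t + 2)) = t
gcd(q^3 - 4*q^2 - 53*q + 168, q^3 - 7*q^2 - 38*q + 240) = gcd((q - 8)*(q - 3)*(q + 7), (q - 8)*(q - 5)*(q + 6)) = q - 8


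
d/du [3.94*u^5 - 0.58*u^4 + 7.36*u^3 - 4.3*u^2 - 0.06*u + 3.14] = 19.7*u^4 - 2.32*u^3 + 22.08*u^2 - 8.6*u - 0.06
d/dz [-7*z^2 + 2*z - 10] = 2 - 14*z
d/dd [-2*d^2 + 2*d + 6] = 2 - 4*d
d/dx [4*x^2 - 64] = 8*x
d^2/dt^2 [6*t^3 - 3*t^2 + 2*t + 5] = 36*t - 6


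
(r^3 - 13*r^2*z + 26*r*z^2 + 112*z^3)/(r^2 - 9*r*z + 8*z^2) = (-r^2 + 5*r*z + 14*z^2)/(-r + z)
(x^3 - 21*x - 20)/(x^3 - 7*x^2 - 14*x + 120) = (x + 1)/(x - 6)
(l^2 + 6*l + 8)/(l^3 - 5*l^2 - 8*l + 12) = (l + 4)/(l^2 - 7*l + 6)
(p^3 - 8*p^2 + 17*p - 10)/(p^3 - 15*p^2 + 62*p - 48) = (p^2 - 7*p + 10)/(p^2 - 14*p + 48)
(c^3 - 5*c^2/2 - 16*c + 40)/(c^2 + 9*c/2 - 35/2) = (c^2 - 16)/(c + 7)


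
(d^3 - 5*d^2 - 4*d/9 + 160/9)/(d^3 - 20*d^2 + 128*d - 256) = (d^2 - d - 40/9)/(d^2 - 16*d + 64)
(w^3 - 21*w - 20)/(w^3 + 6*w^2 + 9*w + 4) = (w - 5)/(w + 1)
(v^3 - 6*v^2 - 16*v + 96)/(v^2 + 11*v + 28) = (v^2 - 10*v + 24)/(v + 7)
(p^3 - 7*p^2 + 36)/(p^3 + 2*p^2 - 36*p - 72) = (p - 3)/(p + 6)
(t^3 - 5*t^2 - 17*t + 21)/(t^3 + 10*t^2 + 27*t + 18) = (t^2 - 8*t + 7)/(t^2 + 7*t + 6)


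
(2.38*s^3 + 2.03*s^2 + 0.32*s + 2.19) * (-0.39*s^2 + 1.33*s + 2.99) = -0.9282*s^5 + 2.3737*s^4 + 9.6913*s^3 + 5.6412*s^2 + 3.8695*s + 6.5481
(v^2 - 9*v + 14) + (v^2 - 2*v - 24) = 2*v^2 - 11*v - 10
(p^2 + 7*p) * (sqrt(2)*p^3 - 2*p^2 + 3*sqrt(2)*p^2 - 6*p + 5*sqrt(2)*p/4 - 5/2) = sqrt(2)*p^5 - 2*p^4 + 10*sqrt(2)*p^4 - 20*p^3 + 89*sqrt(2)*p^3/4 - 89*p^2/2 + 35*sqrt(2)*p^2/4 - 35*p/2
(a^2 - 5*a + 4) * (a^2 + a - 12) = a^4 - 4*a^3 - 13*a^2 + 64*a - 48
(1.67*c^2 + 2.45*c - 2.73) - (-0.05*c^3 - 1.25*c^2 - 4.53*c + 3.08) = 0.05*c^3 + 2.92*c^2 + 6.98*c - 5.81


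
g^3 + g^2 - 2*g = g*(g - 1)*(g + 2)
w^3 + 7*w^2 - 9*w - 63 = (w - 3)*(w + 3)*(w + 7)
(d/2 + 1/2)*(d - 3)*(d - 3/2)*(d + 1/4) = d^4/2 - 13*d^3/8 - 7*d^2/16 + 9*d/4 + 9/16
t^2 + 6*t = t*(t + 6)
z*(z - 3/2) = z^2 - 3*z/2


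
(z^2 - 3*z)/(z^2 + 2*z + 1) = z*(z - 3)/(z^2 + 2*z + 1)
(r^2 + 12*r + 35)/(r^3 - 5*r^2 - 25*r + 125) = (r + 7)/(r^2 - 10*r + 25)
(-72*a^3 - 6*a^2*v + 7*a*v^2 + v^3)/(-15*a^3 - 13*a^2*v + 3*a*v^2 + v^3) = (24*a^2 + 10*a*v + v^2)/(5*a^2 + 6*a*v + v^2)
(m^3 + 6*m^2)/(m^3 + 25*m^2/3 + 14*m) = 3*m/(3*m + 7)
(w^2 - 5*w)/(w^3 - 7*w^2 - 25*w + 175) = w/(w^2 - 2*w - 35)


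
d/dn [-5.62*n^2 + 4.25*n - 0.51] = 4.25 - 11.24*n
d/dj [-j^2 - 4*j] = -2*j - 4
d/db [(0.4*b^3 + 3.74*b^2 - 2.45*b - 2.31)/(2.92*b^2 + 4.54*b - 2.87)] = (1.168*b^4 + 3.632*b^3 + 20.6896*b^2 - 7.9772*b + 17.5189)/(8.5264*b^4 + 26.5136*b^3 + 3.8508*b^2 - 26.0596*b + 8.2369)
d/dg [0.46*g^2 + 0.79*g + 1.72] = 0.92*g + 0.79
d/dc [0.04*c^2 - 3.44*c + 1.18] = 0.08*c - 3.44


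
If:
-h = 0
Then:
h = 0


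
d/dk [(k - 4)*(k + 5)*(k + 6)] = 3*k^2 + 14*k - 14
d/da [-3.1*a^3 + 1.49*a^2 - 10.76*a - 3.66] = -9.3*a^2 + 2.98*a - 10.76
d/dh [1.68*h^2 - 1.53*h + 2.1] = 3.36*h - 1.53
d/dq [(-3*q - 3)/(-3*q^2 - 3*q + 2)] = 3*(3*q^2 + 3*q - 3*(q + 1)*(2*q + 1) - 2)/(3*q^2 + 3*q - 2)^2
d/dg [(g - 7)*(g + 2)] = 2*g - 5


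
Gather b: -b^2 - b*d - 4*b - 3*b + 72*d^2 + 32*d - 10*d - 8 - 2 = -b^2 + b*(-d - 7) + 72*d^2 + 22*d - 10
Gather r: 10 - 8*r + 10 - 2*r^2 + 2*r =-2*r^2 - 6*r + 20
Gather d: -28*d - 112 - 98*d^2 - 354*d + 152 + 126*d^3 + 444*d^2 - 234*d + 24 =126*d^3 + 346*d^2 - 616*d + 64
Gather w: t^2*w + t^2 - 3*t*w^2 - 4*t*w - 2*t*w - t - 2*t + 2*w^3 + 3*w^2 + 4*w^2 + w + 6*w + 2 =t^2 - 3*t + 2*w^3 + w^2*(7 - 3*t) + w*(t^2 - 6*t + 7) + 2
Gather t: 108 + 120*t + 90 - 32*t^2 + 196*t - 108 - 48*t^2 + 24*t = -80*t^2 + 340*t + 90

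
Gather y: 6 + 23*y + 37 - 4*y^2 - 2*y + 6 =-4*y^2 + 21*y + 49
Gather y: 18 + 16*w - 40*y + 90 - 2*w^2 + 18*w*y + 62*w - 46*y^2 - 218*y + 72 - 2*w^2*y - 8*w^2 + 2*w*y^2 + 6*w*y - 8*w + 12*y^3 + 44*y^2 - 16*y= -10*w^2 + 70*w + 12*y^3 + y^2*(2*w - 2) + y*(-2*w^2 + 24*w - 274) + 180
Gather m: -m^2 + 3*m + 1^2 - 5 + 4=-m^2 + 3*m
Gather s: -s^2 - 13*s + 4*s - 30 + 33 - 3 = -s^2 - 9*s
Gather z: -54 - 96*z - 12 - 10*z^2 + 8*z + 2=-10*z^2 - 88*z - 64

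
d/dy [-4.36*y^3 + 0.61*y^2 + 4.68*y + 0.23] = -13.08*y^2 + 1.22*y + 4.68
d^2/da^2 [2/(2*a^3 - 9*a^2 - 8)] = 12*(-12*a^2*(a - 3)^2 + (3 - 2*a)*(-2*a^3 + 9*a^2 + 8))/(-2*a^3 + 9*a^2 + 8)^3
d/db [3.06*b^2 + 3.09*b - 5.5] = 6.12*b + 3.09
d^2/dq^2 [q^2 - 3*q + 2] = 2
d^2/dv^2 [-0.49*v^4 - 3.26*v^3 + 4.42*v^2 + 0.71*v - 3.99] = -5.88*v^2 - 19.56*v + 8.84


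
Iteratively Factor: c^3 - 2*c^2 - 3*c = (c + 1)*(c^2 - 3*c) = c*(c + 1)*(c - 3)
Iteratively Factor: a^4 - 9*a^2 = (a + 3)*(a^3 - 3*a^2) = a*(a + 3)*(a^2 - 3*a) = a^2*(a + 3)*(a - 3)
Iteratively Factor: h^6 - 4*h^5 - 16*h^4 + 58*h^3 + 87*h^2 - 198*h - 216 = (h - 3)*(h^5 - h^4 - 19*h^3 + h^2 + 90*h + 72) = (h - 3)*(h + 3)*(h^4 - 4*h^3 - 7*h^2 + 22*h + 24) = (h - 4)*(h - 3)*(h + 3)*(h^3 - 7*h - 6) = (h - 4)*(h - 3)*(h + 1)*(h + 3)*(h^2 - h - 6) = (h - 4)*(h - 3)^2*(h + 1)*(h + 3)*(h + 2)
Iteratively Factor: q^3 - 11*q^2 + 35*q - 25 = (q - 5)*(q^2 - 6*q + 5) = (q - 5)^2*(q - 1)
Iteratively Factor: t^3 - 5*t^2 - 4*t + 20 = (t - 2)*(t^2 - 3*t - 10) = (t - 5)*(t - 2)*(t + 2)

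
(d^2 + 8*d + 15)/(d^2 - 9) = (d + 5)/(d - 3)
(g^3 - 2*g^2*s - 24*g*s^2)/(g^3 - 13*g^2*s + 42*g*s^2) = (-g - 4*s)/(-g + 7*s)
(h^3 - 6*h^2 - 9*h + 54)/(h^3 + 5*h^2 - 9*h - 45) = (h - 6)/(h + 5)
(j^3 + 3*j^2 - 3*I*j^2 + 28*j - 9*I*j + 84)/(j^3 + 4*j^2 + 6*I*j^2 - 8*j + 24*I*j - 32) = (j^2 + j*(3 - 7*I) - 21*I)/(j^2 + 2*j*(2 + I) + 8*I)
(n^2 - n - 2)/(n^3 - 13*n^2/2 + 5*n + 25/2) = 2*(n - 2)/(2*n^2 - 15*n + 25)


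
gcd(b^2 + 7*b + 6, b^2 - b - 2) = b + 1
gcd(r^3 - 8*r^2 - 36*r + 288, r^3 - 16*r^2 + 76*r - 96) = r^2 - 14*r + 48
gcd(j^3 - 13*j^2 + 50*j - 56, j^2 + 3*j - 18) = 1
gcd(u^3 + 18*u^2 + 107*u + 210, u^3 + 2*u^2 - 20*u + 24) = u + 6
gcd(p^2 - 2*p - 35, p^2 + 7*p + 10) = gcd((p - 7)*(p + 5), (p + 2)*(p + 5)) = p + 5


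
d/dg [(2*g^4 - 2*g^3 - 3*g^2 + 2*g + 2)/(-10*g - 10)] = g*(-6*g^3 - 4*g^2 + 9*g + 6)/(10*(g^2 + 2*g + 1))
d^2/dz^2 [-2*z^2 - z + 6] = -4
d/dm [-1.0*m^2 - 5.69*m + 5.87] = -2.0*m - 5.69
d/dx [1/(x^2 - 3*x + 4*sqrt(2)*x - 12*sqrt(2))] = (-2*x - 4*sqrt(2) + 3)/(x^2 - 3*x + 4*sqrt(2)*x - 12*sqrt(2))^2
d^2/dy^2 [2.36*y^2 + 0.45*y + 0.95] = 4.72000000000000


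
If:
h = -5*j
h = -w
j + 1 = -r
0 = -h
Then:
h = 0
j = 0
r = -1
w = 0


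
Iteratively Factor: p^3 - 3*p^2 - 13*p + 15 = (p - 1)*(p^2 - 2*p - 15) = (p - 1)*(p + 3)*(p - 5)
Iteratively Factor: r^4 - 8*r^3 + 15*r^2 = (r)*(r^3 - 8*r^2 + 15*r) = r^2*(r^2 - 8*r + 15) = r^2*(r - 5)*(r - 3)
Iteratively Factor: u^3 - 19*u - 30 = (u + 3)*(u^2 - 3*u - 10) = (u + 2)*(u + 3)*(u - 5)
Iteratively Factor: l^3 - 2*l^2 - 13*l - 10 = (l - 5)*(l^2 + 3*l + 2) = (l - 5)*(l + 2)*(l + 1)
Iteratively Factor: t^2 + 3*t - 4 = (t - 1)*(t + 4)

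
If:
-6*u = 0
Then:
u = 0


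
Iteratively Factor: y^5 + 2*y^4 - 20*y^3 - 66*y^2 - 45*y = (y + 1)*(y^4 + y^3 - 21*y^2 - 45*y) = (y + 1)*(y + 3)*(y^3 - 2*y^2 - 15*y) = (y - 5)*(y + 1)*(y + 3)*(y^2 + 3*y) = (y - 5)*(y + 1)*(y + 3)^2*(y)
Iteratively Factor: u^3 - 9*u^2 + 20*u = (u)*(u^2 - 9*u + 20) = u*(u - 4)*(u - 5)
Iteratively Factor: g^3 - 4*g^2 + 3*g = (g)*(g^2 - 4*g + 3) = g*(g - 3)*(g - 1)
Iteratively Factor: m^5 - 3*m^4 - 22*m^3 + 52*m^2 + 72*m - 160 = (m - 2)*(m^4 - m^3 - 24*m^2 + 4*m + 80) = (m - 2)^2*(m^3 + m^2 - 22*m - 40) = (m - 5)*(m - 2)^2*(m^2 + 6*m + 8) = (m - 5)*(m - 2)^2*(m + 2)*(m + 4)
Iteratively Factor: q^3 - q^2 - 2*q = (q + 1)*(q^2 - 2*q) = (q - 2)*(q + 1)*(q)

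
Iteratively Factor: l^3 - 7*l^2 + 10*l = (l - 5)*(l^2 - 2*l) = (l - 5)*(l - 2)*(l)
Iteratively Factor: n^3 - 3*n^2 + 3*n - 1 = (n - 1)*(n^2 - 2*n + 1) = (n - 1)^2*(n - 1)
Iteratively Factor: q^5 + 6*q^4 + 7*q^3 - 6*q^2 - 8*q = (q + 1)*(q^4 + 5*q^3 + 2*q^2 - 8*q) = q*(q + 1)*(q^3 + 5*q^2 + 2*q - 8) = q*(q + 1)*(q + 4)*(q^2 + q - 2) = q*(q + 1)*(q + 2)*(q + 4)*(q - 1)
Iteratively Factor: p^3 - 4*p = (p + 2)*(p^2 - 2*p) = (p - 2)*(p + 2)*(p)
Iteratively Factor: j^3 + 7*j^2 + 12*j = (j + 3)*(j^2 + 4*j) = (j + 3)*(j + 4)*(j)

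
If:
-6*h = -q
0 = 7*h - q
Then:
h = 0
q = 0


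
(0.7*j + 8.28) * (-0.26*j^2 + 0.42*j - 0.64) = -0.182*j^3 - 1.8588*j^2 + 3.0296*j - 5.2992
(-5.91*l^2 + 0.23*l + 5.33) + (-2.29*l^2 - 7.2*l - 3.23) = -8.2*l^2 - 6.97*l + 2.1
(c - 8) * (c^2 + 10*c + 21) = c^3 + 2*c^2 - 59*c - 168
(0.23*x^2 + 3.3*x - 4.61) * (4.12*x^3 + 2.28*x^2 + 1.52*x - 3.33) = 0.9476*x^5 + 14.1204*x^4 - 11.1196*x^3 - 6.2607*x^2 - 17.9962*x + 15.3513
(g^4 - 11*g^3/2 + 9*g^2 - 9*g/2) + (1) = g^4 - 11*g^3/2 + 9*g^2 - 9*g/2 + 1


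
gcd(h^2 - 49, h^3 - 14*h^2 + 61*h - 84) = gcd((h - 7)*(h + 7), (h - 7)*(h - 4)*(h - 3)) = h - 7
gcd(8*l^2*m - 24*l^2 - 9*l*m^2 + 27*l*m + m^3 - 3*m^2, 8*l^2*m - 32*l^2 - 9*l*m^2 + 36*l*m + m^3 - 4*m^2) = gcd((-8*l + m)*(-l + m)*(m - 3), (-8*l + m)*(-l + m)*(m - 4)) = 8*l^2 - 9*l*m + m^2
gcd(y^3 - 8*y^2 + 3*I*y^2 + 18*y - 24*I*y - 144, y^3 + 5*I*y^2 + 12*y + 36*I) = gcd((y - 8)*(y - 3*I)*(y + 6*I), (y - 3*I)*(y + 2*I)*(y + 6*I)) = y^2 + 3*I*y + 18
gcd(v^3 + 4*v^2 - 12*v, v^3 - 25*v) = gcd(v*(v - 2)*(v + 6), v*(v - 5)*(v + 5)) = v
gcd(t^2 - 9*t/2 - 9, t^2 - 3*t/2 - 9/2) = t + 3/2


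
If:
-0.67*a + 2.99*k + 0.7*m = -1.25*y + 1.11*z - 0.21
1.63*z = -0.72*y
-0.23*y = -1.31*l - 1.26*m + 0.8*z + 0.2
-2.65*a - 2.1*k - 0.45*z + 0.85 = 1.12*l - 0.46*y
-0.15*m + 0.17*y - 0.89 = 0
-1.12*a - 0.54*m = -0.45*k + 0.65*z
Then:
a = 1.38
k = -1.25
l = 1.84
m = -2.09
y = 3.39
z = -1.50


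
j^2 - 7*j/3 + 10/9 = (j - 5/3)*(j - 2/3)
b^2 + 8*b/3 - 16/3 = (b - 4/3)*(b + 4)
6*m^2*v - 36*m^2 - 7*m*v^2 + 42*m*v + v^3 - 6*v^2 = (-6*m + v)*(-m + v)*(v - 6)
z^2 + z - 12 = (z - 3)*(z + 4)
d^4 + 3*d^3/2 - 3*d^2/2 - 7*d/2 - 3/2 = (d - 3/2)*(d + 1)^3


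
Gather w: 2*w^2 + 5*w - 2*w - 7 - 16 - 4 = 2*w^2 + 3*w - 27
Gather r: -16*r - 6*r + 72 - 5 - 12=55 - 22*r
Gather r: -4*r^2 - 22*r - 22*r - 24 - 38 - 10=-4*r^2 - 44*r - 72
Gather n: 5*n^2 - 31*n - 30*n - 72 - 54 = 5*n^2 - 61*n - 126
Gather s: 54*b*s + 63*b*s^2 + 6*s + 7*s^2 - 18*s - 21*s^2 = s^2*(63*b - 14) + s*(54*b - 12)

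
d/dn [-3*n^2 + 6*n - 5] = 6 - 6*n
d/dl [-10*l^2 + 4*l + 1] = 4 - 20*l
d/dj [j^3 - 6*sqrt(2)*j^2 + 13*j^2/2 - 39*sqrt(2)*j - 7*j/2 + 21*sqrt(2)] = 3*j^2 - 12*sqrt(2)*j + 13*j - 39*sqrt(2) - 7/2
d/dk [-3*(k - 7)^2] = 42 - 6*k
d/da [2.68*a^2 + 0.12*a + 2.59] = 5.36*a + 0.12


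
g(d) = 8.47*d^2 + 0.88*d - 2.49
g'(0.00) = 0.88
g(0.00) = -2.49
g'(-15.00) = -253.22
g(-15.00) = 1890.06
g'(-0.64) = -9.96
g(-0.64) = 0.42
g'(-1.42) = -23.17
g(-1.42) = 13.34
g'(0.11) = 2.74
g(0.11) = -2.29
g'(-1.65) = -27.07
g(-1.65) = 19.12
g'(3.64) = 62.54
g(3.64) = 112.94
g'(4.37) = 74.91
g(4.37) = 163.11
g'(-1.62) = -26.56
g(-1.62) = 18.31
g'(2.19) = 37.98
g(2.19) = 40.06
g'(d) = 16.94*d + 0.88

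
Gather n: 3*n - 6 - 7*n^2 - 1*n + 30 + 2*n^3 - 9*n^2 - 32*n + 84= 2*n^3 - 16*n^2 - 30*n + 108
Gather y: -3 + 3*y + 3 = 3*y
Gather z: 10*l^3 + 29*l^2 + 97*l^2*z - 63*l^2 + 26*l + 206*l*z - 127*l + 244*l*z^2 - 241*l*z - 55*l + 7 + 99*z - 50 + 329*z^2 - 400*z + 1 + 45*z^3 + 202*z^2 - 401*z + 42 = 10*l^3 - 34*l^2 - 156*l + 45*z^3 + z^2*(244*l + 531) + z*(97*l^2 - 35*l - 702)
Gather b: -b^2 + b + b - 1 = -b^2 + 2*b - 1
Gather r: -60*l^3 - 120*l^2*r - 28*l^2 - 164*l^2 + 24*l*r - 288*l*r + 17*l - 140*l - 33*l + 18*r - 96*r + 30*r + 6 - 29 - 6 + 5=-60*l^3 - 192*l^2 - 156*l + r*(-120*l^2 - 264*l - 48) - 24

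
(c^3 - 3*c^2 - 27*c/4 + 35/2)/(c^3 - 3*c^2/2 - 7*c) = (c^2 + c/2 - 5)/(c*(c + 2))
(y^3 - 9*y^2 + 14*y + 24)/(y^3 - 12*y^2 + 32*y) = (y^2 - 5*y - 6)/(y*(y - 8))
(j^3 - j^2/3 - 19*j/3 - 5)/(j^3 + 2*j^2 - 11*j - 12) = (j + 5/3)/(j + 4)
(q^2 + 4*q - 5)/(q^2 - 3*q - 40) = (q - 1)/(q - 8)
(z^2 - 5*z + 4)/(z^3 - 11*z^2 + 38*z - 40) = (z - 1)/(z^2 - 7*z + 10)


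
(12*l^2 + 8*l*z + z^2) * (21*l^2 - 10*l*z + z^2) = 252*l^4 + 48*l^3*z - 47*l^2*z^2 - 2*l*z^3 + z^4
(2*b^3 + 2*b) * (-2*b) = -4*b^4 - 4*b^2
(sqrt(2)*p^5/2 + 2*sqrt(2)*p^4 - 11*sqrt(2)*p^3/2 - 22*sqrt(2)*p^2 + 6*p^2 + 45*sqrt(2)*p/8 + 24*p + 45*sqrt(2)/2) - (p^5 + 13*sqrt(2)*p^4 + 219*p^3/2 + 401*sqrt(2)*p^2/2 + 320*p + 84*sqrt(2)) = -p^5 + sqrt(2)*p^5/2 - 11*sqrt(2)*p^4 - 219*p^3/2 - 11*sqrt(2)*p^3/2 - 445*sqrt(2)*p^2/2 + 6*p^2 - 296*p + 45*sqrt(2)*p/8 - 123*sqrt(2)/2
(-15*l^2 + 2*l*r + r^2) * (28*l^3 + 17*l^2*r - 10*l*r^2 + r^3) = -420*l^5 - 199*l^4*r + 212*l^3*r^2 - 18*l^2*r^3 - 8*l*r^4 + r^5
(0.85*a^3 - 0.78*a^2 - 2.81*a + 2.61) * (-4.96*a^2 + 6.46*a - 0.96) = -4.216*a^5 + 9.3598*a^4 + 8.0828*a^3 - 30.3494*a^2 + 19.5582*a - 2.5056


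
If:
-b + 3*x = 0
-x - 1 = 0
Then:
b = -3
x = -1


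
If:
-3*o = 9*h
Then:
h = -o/3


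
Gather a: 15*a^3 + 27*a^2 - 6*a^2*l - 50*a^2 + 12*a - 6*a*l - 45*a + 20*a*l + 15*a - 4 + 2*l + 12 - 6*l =15*a^3 + a^2*(-6*l - 23) + a*(14*l - 18) - 4*l + 8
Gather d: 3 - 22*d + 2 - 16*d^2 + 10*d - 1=-16*d^2 - 12*d + 4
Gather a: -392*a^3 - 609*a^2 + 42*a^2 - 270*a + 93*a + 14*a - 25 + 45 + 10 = -392*a^3 - 567*a^2 - 163*a + 30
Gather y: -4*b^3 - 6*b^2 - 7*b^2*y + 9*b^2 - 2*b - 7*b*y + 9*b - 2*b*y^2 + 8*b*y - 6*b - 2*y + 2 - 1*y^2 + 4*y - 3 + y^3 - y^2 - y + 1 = -4*b^3 + 3*b^2 + b + y^3 + y^2*(-2*b - 2) + y*(-7*b^2 + b + 1)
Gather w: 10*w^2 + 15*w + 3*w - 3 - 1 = 10*w^2 + 18*w - 4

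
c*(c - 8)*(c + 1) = c^3 - 7*c^2 - 8*c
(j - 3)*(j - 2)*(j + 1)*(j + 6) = j^4 + 2*j^3 - 23*j^2 + 12*j + 36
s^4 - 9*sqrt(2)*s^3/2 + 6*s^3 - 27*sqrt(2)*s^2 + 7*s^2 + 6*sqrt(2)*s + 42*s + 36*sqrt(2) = (s + 6)*(s - 3*sqrt(2))*(s - 2*sqrt(2))*(s + sqrt(2)/2)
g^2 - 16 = (g - 4)*(g + 4)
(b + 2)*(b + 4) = b^2 + 6*b + 8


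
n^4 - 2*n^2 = n^2*(n - sqrt(2))*(n + sqrt(2))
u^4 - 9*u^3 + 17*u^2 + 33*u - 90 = (u - 5)*(u - 3)^2*(u + 2)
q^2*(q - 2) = q^3 - 2*q^2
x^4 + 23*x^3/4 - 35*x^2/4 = x^2*(x - 5/4)*(x + 7)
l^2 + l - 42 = (l - 6)*(l + 7)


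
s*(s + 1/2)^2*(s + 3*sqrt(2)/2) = s^4 + s^3 + 3*sqrt(2)*s^3/2 + s^2/4 + 3*sqrt(2)*s^2/2 + 3*sqrt(2)*s/8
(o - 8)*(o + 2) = o^2 - 6*o - 16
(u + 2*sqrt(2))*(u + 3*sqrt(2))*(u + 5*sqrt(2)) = u^3 + 10*sqrt(2)*u^2 + 62*u + 60*sqrt(2)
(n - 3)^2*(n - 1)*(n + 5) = n^4 - 2*n^3 - 20*n^2 + 66*n - 45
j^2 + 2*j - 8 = (j - 2)*(j + 4)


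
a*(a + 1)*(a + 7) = a^3 + 8*a^2 + 7*a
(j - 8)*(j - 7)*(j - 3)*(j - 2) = j^4 - 20*j^3 + 137*j^2 - 370*j + 336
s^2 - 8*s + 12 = (s - 6)*(s - 2)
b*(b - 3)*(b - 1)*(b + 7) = b^4 + 3*b^3 - 25*b^2 + 21*b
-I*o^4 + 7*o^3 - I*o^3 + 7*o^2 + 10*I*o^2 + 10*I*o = o*(o + 2*I)*(o + 5*I)*(-I*o - I)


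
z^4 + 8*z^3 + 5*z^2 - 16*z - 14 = (z + 1)*(z + 7)*(z - sqrt(2))*(z + sqrt(2))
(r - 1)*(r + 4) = r^2 + 3*r - 4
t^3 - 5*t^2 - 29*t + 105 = (t - 7)*(t - 3)*(t + 5)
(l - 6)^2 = l^2 - 12*l + 36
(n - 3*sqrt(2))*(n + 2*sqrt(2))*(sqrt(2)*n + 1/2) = sqrt(2)*n^3 - 3*n^2/2 - 25*sqrt(2)*n/2 - 6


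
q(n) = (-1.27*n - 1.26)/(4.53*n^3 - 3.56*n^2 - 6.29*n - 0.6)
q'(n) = (-1.27*n - 1.26)*(-13.59*n^2 + 7.12*n + 6.29)/(4.53*n^3 - 3.56*n^2 - 6.29*n - 0.6)^2 - 1.27/(4.53*n^3 - 3.56*n^2 - 6.29*n - 0.6)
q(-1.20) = -0.04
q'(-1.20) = 0.05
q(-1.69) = -0.04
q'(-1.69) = -0.02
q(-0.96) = 0.02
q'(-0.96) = 0.84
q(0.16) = 0.87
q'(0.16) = -2.92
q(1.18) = 0.50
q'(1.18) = 0.61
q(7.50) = -0.01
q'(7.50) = 0.00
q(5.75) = -0.01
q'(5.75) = 0.01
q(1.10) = 0.46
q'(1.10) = 0.40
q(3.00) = -0.07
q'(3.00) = 0.08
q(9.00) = -0.00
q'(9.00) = 0.00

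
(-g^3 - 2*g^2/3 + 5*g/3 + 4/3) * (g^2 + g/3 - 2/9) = -g^5 - g^4 + 5*g^3/3 + 55*g^2/27 + 2*g/27 - 8/27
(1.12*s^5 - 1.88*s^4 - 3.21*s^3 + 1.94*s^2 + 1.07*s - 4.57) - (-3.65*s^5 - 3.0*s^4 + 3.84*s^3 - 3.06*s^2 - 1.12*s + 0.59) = 4.77*s^5 + 1.12*s^4 - 7.05*s^3 + 5.0*s^2 + 2.19*s - 5.16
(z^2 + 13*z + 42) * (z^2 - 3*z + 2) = z^4 + 10*z^3 + 5*z^2 - 100*z + 84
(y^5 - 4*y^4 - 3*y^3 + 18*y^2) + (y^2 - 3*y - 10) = y^5 - 4*y^4 - 3*y^3 + 19*y^2 - 3*y - 10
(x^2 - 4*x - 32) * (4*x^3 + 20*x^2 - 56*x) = 4*x^5 + 4*x^4 - 264*x^3 - 416*x^2 + 1792*x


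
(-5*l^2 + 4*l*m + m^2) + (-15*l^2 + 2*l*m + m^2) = -20*l^2 + 6*l*m + 2*m^2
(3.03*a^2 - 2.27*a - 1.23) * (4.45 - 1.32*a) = -3.9996*a^3 + 16.4799*a^2 - 8.4779*a - 5.4735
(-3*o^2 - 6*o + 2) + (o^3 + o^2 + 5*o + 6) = o^3 - 2*o^2 - o + 8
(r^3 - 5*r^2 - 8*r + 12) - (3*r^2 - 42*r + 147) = r^3 - 8*r^2 + 34*r - 135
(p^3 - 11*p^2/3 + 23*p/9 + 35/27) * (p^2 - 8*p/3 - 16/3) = p^5 - 19*p^4/3 + 7*p^3 + 379*p^2/27 - 1384*p/81 - 560/81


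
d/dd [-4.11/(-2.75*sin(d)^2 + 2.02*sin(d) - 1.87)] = (8.3022 - 22.605*sin(d))*cos(d)/(2.75*sin(d)^2 - 2.02*sin(d) + 1.87)^2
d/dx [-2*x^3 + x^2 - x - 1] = -6*x^2 + 2*x - 1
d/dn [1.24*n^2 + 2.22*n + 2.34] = 2.48*n + 2.22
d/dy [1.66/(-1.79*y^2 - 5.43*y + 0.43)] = (5.9428*y + 9.0138)/(1.79*y^2 + 5.43*y - 0.43)^2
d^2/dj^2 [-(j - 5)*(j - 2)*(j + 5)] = 4 - 6*j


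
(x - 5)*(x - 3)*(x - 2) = x^3 - 10*x^2 + 31*x - 30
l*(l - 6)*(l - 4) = l^3 - 10*l^2 + 24*l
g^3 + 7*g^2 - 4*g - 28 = (g - 2)*(g + 2)*(g + 7)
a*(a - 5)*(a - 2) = a^3 - 7*a^2 + 10*a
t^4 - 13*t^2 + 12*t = t*(t - 3)*(t - 1)*(t + 4)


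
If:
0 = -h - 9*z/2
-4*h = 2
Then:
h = -1/2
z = 1/9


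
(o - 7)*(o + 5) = o^2 - 2*o - 35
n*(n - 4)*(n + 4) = n^3 - 16*n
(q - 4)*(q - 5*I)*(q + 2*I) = q^3 - 4*q^2 - 3*I*q^2 + 10*q + 12*I*q - 40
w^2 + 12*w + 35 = (w + 5)*(w + 7)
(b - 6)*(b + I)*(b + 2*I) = b^3 - 6*b^2 + 3*I*b^2 - 2*b - 18*I*b + 12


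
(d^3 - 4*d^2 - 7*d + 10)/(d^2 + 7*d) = (d^3 - 4*d^2 - 7*d + 10)/(d*(d + 7))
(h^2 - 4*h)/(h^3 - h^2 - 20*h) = (4 - h)/(-h^2 + h + 20)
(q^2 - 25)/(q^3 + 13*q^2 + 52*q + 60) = (q - 5)/(q^2 + 8*q + 12)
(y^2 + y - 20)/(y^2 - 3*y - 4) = (y + 5)/(y + 1)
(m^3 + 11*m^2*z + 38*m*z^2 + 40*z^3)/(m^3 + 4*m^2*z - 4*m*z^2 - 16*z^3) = (-m - 5*z)/(-m + 2*z)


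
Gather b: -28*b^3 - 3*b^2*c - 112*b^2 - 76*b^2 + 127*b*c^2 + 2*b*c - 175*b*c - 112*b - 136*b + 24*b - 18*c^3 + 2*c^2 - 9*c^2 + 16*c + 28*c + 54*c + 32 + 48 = -28*b^3 + b^2*(-3*c - 188) + b*(127*c^2 - 173*c - 224) - 18*c^3 - 7*c^2 + 98*c + 80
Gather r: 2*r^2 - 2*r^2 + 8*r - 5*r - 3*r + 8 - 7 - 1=0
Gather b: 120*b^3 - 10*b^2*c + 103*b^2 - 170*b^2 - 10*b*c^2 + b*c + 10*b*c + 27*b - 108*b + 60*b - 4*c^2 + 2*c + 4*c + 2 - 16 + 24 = 120*b^3 + b^2*(-10*c - 67) + b*(-10*c^2 + 11*c - 21) - 4*c^2 + 6*c + 10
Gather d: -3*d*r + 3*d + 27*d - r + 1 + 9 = d*(30 - 3*r) - r + 10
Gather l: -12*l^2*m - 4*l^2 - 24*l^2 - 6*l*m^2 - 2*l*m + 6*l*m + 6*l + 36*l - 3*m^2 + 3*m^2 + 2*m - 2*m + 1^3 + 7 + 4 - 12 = l^2*(-12*m - 28) + l*(-6*m^2 + 4*m + 42)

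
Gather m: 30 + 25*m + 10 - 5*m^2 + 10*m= -5*m^2 + 35*m + 40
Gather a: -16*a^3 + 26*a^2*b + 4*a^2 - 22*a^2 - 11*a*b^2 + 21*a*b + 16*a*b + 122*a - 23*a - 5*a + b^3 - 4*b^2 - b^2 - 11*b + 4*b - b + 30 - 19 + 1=-16*a^3 + a^2*(26*b - 18) + a*(-11*b^2 + 37*b + 94) + b^3 - 5*b^2 - 8*b + 12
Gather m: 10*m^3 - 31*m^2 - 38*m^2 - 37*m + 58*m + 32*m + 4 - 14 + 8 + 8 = 10*m^3 - 69*m^2 + 53*m + 6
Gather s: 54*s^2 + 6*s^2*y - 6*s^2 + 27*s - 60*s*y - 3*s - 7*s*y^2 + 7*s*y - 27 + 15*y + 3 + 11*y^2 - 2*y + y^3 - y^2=s^2*(6*y + 48) + s*(-7*y^2 - 53*y + 24) + y^3 + 10*y^2 + 13*y - 24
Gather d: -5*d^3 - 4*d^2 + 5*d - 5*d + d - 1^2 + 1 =-5*d^3 - 4*d^2 + d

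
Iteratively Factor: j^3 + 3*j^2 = (j)*(j^2 + 3*j) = j^2*(j + 3)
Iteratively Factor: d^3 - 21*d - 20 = (d + 4)*(d^2 - 4*d - 5) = (d - 5)*(d + 4)*(d + 1)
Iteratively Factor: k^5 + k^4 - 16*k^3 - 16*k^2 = (k)*(k^4 + k^3 - 16*k^2 - 16*k) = k*(k + 1)*(k^3 - 16*k) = k^2*(k + 1)*(k^2 - 16) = k^2*(k + 1)*(k + 4)*(k - 4)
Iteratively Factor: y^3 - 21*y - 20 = (y + 4)*(y^2 - 4*y - 5) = (y + 1)*(y + 4)*(y - 5)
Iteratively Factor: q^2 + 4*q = (q)*(q + 4)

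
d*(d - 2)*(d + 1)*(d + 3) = d^4 + 2*d^3 - 5*d^2 - 6*d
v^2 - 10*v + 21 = (v - 7)*(v - 3)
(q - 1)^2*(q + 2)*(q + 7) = q^4 + 7*q^3 - 3*q^2 - 19*q + 14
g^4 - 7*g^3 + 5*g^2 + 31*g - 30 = (g - 5)*(g - 3)*(g - 1)*(g + 2)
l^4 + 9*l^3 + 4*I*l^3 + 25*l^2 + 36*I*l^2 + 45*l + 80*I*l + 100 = (l + 4)*(l + 5)*(l - I)*(l + 5*I)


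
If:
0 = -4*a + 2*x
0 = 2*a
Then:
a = 0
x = 0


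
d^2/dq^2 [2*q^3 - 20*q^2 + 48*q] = 12*q - 40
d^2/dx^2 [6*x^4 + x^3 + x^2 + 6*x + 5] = 72*x^2 + 6*x + 2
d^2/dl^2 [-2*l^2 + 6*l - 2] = -4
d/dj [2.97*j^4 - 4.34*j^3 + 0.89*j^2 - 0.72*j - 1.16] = 11.88*j^3 - 13.02*j^2 + 1.78*j - 0.72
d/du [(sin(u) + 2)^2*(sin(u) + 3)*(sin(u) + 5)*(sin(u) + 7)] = (5*sin(u)^4 + 76*sin(u)^3 + 405*sin(u)^2 + 898*sin(u) + 704)*cos(u)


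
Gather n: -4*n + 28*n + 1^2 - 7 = 24*n - 6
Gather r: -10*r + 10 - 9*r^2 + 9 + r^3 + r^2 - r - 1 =r^3 - 8*r^2 - 11*r + 18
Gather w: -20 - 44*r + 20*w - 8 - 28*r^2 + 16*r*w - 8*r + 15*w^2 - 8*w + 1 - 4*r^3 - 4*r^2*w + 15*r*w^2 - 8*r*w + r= -4*r^3 - 28*r^2 - 51*r + w^2*(15*r + 15) + w*(-4*r^2 + 8*r + 12) - 27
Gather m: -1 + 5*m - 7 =5*m - 8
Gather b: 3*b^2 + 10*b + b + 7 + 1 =3*b^2 + 11*b + 8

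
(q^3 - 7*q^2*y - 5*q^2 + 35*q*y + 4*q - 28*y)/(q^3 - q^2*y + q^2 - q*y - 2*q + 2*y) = (-q^2 + 7*q*y + 4*q - 28*y)/(-q^2 + q*y - 2*q + 2*y)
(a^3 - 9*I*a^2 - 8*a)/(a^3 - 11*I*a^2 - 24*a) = (a - I)/(a - 3*I)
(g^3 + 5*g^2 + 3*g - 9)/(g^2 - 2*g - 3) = (-g^3 - 5*g^2 - 3*g + 9)/(-g^2 + 2*g + 3)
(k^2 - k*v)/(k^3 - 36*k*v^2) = (k - v)/(k^2 - 36*v^2)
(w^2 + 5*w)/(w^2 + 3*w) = (w + 5)/(w + 3)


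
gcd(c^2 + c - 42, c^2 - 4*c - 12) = c - 6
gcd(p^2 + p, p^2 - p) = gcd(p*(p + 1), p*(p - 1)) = p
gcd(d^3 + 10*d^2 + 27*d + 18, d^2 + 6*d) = d + 6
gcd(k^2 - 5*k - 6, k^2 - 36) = k - 6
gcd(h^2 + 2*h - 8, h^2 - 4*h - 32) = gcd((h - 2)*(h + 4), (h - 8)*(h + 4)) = h + 4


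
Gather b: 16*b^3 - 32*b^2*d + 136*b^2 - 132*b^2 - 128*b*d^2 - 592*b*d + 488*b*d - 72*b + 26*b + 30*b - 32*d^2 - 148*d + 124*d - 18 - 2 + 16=16*b^3 + b^2*(4 - 32*d) + b*(-128*d^2 - 104*d - 16) - 32*d^2 - 24*d - 4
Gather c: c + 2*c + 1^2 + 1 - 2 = 3*c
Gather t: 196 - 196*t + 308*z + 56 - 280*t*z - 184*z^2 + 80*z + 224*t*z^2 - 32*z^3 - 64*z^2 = t*(224*z^2 - 280*z - 196) - 32*z^3 - 248*z^2 + 388*z + 252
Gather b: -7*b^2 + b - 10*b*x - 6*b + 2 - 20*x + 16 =-7*b^2 + b*(-10*x - 5) - 20*x + 18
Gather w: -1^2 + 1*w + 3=w + 2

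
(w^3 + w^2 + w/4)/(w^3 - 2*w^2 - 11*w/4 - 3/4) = w/(w - 3)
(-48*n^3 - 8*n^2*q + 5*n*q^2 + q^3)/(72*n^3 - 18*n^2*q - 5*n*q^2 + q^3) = (4*n + q)/(-6*n + q)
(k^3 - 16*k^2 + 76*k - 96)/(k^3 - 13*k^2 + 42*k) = (k^2 - 10*k + 16)/(k*(k - 7))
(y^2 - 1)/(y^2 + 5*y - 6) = (y + 1)/(y + 6)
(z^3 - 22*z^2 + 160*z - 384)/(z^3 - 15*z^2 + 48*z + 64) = (z - 6)/(z + 1)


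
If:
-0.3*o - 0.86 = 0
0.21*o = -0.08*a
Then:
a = 7.52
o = -2.87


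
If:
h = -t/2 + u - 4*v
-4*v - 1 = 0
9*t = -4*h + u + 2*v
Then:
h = 17*u/14 + 37/28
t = -3*u/7 - 9/14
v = -1/4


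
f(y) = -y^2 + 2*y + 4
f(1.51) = 4.74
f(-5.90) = -42.61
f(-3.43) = -14.62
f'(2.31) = -2.62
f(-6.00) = -44.00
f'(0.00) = 2.00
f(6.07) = -20.70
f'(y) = 2 - 2*y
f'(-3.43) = 8.86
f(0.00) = 4.00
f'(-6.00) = 14.00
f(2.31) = 3.28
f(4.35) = -6.22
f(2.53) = 2.66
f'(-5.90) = 13.80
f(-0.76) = 1.90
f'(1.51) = -1.02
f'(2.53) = -3.06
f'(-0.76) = 3.52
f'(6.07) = -10.14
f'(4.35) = -6.70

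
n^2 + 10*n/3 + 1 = (n + 1/3)*(n + 3)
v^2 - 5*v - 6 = (v - 6)*(v + 1)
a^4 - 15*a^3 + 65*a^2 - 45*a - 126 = (a - 7)*(a - 6)*(a - 3)*(a + 1)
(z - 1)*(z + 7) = z^2 + 6*z - 7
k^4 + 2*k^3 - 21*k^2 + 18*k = k*(k - 3)*(k - 1)*(k + 6)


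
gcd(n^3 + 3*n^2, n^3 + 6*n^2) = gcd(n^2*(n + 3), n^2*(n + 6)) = n^2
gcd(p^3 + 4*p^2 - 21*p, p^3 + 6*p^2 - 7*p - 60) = p - 3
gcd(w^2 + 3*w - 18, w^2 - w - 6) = w - 3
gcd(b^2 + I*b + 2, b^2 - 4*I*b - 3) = b - I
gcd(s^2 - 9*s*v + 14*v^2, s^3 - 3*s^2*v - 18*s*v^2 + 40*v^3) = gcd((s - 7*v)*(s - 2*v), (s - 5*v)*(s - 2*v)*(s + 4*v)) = s - 2*v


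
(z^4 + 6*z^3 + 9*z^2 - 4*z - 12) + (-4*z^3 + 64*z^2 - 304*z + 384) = z^4 + 2*z^3 + 73*z^2 - 308*z + 372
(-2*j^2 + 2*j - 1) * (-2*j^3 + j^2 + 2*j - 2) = 4*j^5 - 6*j^4 + 7*j^2 - 6*j + 2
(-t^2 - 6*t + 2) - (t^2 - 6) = -2*t^2 - 6*t + 8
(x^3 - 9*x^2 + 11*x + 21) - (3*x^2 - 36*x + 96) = x^3 - 12*x^2 + 47*x - 75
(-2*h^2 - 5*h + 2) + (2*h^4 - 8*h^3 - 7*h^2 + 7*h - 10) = 2*h^4 - 8*h^3 - 9*h^2 + 2*h - 8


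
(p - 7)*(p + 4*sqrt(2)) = p^2 - 7*p + 4*sqrt(2)*p - 28*sqrt(2)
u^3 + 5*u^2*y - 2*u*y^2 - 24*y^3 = (u - 2*y)*(u + 3*y)*(u + 4*y)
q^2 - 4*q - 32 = (q - 8)*(q + 4)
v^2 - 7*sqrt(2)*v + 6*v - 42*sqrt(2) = (v + 6)*(v - 7*sqrt(2))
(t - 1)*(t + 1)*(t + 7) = t^3 + 7*t^2 - t - 7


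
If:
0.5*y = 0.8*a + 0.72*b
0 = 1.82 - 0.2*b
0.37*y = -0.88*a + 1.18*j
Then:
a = 0.625*y - 8.19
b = 9.10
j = 0.779661016949153*y - 6.10779661016949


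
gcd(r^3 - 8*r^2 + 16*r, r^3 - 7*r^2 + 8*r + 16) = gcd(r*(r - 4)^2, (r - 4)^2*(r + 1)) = r^2 - 8*r + 16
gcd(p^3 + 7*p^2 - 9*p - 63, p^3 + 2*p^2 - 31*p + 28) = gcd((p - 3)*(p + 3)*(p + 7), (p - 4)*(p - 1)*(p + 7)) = p + 7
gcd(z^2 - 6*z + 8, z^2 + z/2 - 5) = z - 2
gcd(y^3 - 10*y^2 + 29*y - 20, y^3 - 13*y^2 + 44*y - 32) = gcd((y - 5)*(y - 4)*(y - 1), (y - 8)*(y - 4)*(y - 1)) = y^2 - 5*y + 4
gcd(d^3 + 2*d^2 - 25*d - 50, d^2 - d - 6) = d + 2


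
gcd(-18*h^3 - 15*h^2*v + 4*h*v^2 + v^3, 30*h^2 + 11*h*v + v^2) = 6*h + v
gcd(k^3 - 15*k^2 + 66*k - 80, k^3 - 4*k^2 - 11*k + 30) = k^2 - 7*k + 10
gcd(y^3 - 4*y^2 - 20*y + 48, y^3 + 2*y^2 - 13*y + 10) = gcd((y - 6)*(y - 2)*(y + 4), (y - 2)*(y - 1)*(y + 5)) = y - 2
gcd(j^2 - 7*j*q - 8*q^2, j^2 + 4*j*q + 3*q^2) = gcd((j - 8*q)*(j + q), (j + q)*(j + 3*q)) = j + q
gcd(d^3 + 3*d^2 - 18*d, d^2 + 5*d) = d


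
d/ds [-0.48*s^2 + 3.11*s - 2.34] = 3.11 - 0.96*s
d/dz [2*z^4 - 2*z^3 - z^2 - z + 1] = 8*z^3 - 6*z^2 - 2*z - 1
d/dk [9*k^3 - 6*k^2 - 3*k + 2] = 27*k^2 - 12*k - 3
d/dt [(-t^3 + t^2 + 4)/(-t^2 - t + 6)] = (t^2 + 6*t + 1)/(t^2 + 6*t + 9)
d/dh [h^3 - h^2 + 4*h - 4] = 3*h^2 - 2*h + 4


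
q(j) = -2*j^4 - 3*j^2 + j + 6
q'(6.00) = -1763.00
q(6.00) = -2688.00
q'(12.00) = -13895.00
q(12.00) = -41886.00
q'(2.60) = -155.21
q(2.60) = -103.08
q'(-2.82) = 197.33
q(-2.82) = -147.16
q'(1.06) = -14.89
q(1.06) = 1.16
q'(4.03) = -546.79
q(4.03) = -566.23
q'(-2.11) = 88.81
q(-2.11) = -49.11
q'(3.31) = -308.98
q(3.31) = -263.63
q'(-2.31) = 113.47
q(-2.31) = -69.27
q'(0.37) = -1.63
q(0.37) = 5.92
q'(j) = -8*j^3 - 6*j + 1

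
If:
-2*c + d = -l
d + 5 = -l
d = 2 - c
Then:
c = -5/2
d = 9/2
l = -19/2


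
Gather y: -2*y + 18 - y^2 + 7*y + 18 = -y^2 + 5*y + 36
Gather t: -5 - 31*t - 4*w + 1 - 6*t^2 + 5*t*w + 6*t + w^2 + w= -6*t^2 + t*(5*w - 25) + w^2 - 3*w - 4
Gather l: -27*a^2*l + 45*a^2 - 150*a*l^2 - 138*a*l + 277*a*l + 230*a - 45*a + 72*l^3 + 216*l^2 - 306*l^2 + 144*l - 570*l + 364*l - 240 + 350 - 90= 45*a^2 + 185*a + 72*l^3 + l^2*(-150*a - 90) + l*(-27*a^2 + 139*a - 62) + 20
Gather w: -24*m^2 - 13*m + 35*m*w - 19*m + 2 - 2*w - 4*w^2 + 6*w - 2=-24*m^2 - 32*m - 4*w^2 + w*(35*m + 4)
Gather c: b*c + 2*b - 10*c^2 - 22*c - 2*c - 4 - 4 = 2*b - 10*c^2 + c*(b - 24) - 8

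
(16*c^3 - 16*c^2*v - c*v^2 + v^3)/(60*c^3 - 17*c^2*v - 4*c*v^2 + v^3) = (4*c^2 - 5*c*v + v^2)/(15*c^2 - 8*c*v + v^2)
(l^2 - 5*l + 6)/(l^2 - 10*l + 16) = (l - 3)/(l - 8)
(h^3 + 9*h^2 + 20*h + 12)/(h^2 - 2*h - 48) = (h^2 + 3*h + 2)/(h - 8)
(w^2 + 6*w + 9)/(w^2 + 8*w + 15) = (w + 3)/(w + 5)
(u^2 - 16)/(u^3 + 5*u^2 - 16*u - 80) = 1/(u + 5)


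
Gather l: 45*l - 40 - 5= 45*l - 45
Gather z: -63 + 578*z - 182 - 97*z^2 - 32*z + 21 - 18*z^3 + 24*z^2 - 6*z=-18*z^3 - 73*z^2 + 540*z - 224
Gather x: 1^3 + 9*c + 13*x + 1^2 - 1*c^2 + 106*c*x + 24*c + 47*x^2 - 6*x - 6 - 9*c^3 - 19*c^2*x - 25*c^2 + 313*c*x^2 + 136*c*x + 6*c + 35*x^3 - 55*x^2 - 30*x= -9*c^3 - 26*c^2 + 39*c + 35*x^3 + x^2*(313*c - 8) + x*(-19*c^2 + 242*c - 23) - 4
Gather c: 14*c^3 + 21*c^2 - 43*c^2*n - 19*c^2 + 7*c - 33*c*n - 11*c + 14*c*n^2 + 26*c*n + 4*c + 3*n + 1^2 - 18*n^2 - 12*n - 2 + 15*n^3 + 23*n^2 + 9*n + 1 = 14*c^3 + c^2*(2 - 43*n) + c*(14*n^2 - 7*n) + 15*n^3 + 5*n^2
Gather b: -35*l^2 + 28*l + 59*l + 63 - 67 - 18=-35*l^2 + 87*l - 22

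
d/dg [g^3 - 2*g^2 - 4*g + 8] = 3*g^2 - 4*g - 4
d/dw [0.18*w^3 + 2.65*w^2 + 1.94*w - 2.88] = 0.54*w^2 + 5.3*w + 1.94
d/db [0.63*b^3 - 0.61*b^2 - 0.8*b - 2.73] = 1.89*b^2 - 1.22*b - 0.8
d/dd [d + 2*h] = 1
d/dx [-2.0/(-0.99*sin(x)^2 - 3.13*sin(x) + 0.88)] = -(3.96*sin(x) + 6.26)*cos(x)/(0.99*sin(x)^2 + 3.13*sin(x) - 0.88)^2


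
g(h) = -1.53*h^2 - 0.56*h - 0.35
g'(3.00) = -9.74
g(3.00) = -15.80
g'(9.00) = -28.10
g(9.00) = -129.32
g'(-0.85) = 2.04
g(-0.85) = -0.98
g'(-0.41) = 0.69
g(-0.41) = -0.38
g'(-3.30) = 9.54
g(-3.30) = -15.16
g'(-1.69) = 4.61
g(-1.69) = -3.77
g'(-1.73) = 4.73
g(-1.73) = -3.96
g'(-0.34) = 0.48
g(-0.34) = -0.34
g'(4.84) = -15.37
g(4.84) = -38.90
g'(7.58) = -23.75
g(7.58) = -92.50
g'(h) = -3.06*h - 0.56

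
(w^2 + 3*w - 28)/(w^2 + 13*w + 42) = (w - 4)/(w + 6)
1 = 1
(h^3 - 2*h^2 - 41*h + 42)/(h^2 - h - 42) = h - 1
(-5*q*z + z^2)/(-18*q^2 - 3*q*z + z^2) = z*(5*q - z)/(18*q^2 + 3*q*z - z^2)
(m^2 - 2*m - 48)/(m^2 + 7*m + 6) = (m - 8)/(m + 1)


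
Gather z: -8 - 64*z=-64*z - 8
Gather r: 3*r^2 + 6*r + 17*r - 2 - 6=3*r^2 + 23*r - 8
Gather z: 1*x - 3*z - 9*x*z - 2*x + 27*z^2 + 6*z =-x + 27*z^2 + z*(3 - 9*x)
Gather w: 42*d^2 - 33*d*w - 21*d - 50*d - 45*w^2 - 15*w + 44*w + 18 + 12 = 42*d^2 - 71*d - 45*w^2 + w*(29 - 33*d) + 30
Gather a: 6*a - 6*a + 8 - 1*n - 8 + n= 0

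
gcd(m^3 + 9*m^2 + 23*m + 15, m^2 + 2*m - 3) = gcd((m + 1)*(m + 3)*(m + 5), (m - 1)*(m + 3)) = m + 3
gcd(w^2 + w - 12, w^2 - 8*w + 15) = w - 3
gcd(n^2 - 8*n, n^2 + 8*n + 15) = 1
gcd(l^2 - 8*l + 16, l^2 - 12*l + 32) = l - 4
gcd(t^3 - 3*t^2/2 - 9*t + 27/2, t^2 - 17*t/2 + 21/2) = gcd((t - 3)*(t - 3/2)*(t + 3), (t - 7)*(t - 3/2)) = t - 3/2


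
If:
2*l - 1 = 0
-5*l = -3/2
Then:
No Solution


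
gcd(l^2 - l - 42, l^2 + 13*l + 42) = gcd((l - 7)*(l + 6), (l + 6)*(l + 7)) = l + 6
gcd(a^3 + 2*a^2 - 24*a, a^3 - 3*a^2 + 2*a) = a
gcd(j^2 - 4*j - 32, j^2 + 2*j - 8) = j + 4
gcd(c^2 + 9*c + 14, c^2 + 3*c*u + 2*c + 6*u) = c + 2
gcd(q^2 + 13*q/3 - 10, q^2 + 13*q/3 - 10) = q^2 + 13*q/3 - 10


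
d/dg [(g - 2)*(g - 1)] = 2*g - 3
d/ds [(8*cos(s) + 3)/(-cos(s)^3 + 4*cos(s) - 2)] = 4*(103*sin(s) - 16*sin(2*s) - 9*sin(3*s) - 8*sin(4*s))/(13*cos(s) - cos(3*s) - 8)^2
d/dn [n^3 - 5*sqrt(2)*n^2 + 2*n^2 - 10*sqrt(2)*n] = 3*n^2 - 10*sqrt(2)*n + 4*n - 10*sqrt(2)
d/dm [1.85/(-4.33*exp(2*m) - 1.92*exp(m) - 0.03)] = (16.021*exp(m) + 3.552)*exp(m)/(4.33*exp(2*m) + 1.92*exp(m) + 0.03)^2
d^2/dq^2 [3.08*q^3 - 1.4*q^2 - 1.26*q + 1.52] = 18.48*q - 2.8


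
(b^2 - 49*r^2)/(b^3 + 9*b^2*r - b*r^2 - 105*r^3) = (-b + 7*r)/(-b^2 - 2*b*r + 15*r^2)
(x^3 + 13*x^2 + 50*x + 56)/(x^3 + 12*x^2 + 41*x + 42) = (x + 4)/(x + 3)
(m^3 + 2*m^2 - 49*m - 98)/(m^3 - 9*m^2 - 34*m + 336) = (m^2 + 9*m + 14)/(m^2 - 2*m - 48)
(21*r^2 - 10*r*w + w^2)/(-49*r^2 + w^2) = (-3*r + w)/(7*r + w)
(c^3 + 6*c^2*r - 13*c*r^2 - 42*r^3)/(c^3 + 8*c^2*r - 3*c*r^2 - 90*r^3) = (c^2 + 9*c*r + 14*r^2)/(c^2 + 11*c*r + 30*r^2)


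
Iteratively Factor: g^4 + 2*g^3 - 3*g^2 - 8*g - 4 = (g + 1)*(g^3 + g^2 - 4*g - 4) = (g + 1)*(g + 2)*(g^2 - g - 2) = (g - 2)*(g + 1)*(g + 2)*(g + 1)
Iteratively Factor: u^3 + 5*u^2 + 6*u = (u + 3)*(u^2 + 2*u) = u*(u + 3)*(u + 2)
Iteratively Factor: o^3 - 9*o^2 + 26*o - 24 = (o - 2)*(o^2 - 7*o + 12) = (o - 4)*(o - 2)*(o - 3)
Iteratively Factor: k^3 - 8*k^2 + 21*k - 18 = (k - 2)*(k^2 - 6*k + 9) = (k - 3)*(k - 2)*(k - 3)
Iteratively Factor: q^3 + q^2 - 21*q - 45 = (q + 3)*(q^2 - 2*q - 15) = (q + 3)^2*(q - 5)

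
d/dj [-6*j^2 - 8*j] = -12*j - 8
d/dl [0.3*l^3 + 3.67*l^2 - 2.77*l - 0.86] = 0.9*l^2 + 7.34*l - 2.77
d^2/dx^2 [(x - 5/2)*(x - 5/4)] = 2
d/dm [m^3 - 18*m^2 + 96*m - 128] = 3*m^2 - 36*m + 96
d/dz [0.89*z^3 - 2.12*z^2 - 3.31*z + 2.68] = 2.67*z^2 - 4.24*z - 3.31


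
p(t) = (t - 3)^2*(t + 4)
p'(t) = (t - 3)^2 + (t + 4)*(2*t - 6) = (t - 3)*(3*t + 5)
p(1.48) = 12.66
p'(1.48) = -14.35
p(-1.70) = 50.81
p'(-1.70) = 0.47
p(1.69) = 9.76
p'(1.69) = -13.19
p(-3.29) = 28.09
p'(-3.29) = 30.63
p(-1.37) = 50.22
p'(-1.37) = -3.89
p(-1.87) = 50.52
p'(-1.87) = 2.97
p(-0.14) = 38.06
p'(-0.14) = -14.38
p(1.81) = 8.23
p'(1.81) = -12.41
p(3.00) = 0.00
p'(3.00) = 0.00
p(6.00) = 90.00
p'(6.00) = 69.00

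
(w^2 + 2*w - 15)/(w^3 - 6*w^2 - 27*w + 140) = (w - 3)/(w^2 - 11*w + 28)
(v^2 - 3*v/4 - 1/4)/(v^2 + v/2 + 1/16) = 4*(v - 1)/(4*v + 1)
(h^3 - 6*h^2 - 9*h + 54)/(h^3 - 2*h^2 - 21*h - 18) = (h - 3)/(h + 1)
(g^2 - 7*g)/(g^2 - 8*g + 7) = g/(g - 1)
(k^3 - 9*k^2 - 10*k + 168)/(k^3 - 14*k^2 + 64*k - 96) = (k^2 - 3*k - 28)/(k^2 - 8*k + 16)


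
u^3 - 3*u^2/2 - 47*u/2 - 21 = (u - 6)*(u + 1)*(u + 7/2)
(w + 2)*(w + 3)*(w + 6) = w^3 + 11*w^2 + 36*w + 36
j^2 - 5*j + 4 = (j - 4)*(j - 1)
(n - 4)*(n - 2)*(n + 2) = n^3 - 4*n^2 - 4*n + 16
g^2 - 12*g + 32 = (g - 8)*(g - 4)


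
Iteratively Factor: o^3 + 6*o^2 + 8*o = (o + 4)*(o^2 + 2*o) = (o + 2)*(o + 4)*(o)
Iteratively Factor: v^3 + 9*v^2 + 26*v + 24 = (v + 2)*(v^2 + 7*v + 12) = (v + 2)*(v + 4)*(v + 3)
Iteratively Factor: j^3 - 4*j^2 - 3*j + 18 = (j - 3)*(j^2 - j - 6) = (j - 3)*(j + 2)*(j - 3)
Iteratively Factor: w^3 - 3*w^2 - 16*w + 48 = (w - 3)*(w^2 - 16) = (w - 3)*(w + 4)*(w - 4)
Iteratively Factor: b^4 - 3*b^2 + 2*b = (b - 1)*(b^3 + b^2 - 2*b) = b*(b - 1)*(b^2 + b - 2) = b*(b - 1)^2*(b + 2)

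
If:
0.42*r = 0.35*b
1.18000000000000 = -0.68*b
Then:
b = -1.74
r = -1.45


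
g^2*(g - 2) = g^3 - 2*g^2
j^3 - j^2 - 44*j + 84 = (j - 6)*(j - 2)*(j + 7)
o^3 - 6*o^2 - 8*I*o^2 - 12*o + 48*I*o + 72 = (o - 6)*(o - 6*I)*(o - 2*I)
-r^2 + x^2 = (-r + x)*(r + x)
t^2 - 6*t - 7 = (t - 7)*(t + 1)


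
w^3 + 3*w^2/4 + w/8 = w*(w + 1/4)*(w + 1/2)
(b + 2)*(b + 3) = b^2 + 5*b + 6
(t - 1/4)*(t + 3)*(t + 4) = t^3 + 27*t^2/4 + 41*t/4 - 3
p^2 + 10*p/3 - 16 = (p - 8/3)*(p + 6)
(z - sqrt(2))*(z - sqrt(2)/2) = z^2 - 3*sqrt(2)*z/2 + 1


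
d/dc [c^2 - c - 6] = 2*c - 1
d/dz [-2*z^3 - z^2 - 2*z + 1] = -6*z^2 - 2*z - 2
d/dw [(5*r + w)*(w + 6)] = 5*r + 2*w + 6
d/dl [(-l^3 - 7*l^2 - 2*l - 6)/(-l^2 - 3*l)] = (l^4 + 6*l^3 + 19*l^2 - 12*l - 18)/(l^2*(l^2 + 6*l + 9))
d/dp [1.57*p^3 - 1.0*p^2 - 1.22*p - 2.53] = 4.71*p^2 - 2.0*p - 1.22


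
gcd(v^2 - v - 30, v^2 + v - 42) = v - 6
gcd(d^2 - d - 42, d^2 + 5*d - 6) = d + 6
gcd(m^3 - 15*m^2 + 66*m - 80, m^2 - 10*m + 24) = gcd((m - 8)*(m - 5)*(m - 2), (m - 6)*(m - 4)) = 1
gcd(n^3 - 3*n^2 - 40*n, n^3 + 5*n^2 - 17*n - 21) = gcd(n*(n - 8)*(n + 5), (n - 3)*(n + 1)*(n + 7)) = 1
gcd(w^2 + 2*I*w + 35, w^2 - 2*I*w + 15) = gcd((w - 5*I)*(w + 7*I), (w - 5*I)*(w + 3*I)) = w - 5*I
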